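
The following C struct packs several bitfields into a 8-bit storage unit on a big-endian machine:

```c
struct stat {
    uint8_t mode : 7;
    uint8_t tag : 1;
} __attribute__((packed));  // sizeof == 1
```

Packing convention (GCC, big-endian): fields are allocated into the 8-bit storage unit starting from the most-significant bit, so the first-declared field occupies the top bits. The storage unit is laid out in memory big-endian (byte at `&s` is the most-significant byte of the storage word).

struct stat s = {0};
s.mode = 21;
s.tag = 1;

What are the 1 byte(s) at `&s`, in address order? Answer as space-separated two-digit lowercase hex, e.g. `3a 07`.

[1+:7] mode=21 & 0x7f = 0x15; word=0x2a
[0+:1] tag=1 & 0x1 = 0x1; word=0x2b
word = 0x2b → big-endian bytes:
  [0]=0x2b

2b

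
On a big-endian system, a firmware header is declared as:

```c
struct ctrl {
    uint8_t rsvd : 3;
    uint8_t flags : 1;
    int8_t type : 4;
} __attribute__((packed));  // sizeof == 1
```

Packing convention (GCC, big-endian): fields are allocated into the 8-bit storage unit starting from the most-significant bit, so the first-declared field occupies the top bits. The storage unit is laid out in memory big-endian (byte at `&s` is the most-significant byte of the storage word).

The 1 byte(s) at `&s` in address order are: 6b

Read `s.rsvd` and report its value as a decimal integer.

3

[0]=0x6b (big-endian) → word 0x6b
rsvd:3 @ bit 5 → (0x6b>>5)&0x7 = 0x3  ←
flags:1 @ bit 4 → (0x6b>>4)&0x1 = 0x0
type:4 @ bit 0 → (0x6b>>0)&0xf = 0xb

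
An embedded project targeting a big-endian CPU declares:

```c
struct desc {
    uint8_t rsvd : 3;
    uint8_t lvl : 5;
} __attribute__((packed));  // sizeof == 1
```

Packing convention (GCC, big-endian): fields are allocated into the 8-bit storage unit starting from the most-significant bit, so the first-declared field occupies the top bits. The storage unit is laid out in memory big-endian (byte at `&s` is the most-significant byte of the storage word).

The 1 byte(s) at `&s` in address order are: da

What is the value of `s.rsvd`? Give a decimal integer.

6

[0]=0xda (big-endian) → word 0xda
rsvd:3 @ bit 5 → (0xda>>5)&0x7 = 0x6  ←
lvl:5 @ bit 0 → (0xda>>0)&0x1f = 0x1a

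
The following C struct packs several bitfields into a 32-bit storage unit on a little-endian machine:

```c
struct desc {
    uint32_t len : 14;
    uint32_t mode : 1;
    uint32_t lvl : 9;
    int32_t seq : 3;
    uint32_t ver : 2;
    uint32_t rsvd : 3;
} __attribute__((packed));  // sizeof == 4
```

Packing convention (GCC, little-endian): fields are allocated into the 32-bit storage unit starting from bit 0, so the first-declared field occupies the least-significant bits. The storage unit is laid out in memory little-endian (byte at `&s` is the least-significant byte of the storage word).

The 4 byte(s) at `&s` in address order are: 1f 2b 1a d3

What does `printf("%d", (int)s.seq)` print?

[0]=0x1f [1]=0x2b [2]=0x1a [3]=0xd3 (little-endian) → word 0xd31a2b1f
len [0+:14] = (word>>0) & 0x3fff = 11039
mode [14+:1] = (word>>14) & 0x1 = 0
lvl [15+:9] = (word>>15) & 0x1ff = 52
seq [24+:3] = (word>>24) & 0x7 = 3  ←
ver [27+:2] = (word>>27) & 0x3 = 2
rsvd [29+:3] = (word>>29) & 0x7 = 6
seq signed 3b, MSB=0: value = 3

3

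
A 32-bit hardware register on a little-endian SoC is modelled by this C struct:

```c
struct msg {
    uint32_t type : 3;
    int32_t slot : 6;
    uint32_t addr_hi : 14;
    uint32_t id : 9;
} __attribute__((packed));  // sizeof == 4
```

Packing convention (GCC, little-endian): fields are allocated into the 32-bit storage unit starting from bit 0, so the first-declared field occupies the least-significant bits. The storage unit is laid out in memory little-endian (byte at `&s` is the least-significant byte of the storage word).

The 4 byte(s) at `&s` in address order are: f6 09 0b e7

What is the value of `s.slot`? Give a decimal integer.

-2

[0]=0xf6 [1]=0x09 [2]=0x0b [3]=0xe7 (little-endian) → word 0xe70b09f6
type:3 @ bit 0 → (0xe70b09f6>>0)&0x7 = 0x6
slot:6 @ bit 3 → (0xe70b09f6>>3)&0x3f = 0x3e  ←
addr_hi:14 @ bit 9 → (0xe70b09f6>>9)&0x3fff = 0x584
id:9 @ bit 23 → (0xe70b09f6>>23)&0x1ff = 0x1ce
slot signed 6b, MSB=1: 62 - 64 = -2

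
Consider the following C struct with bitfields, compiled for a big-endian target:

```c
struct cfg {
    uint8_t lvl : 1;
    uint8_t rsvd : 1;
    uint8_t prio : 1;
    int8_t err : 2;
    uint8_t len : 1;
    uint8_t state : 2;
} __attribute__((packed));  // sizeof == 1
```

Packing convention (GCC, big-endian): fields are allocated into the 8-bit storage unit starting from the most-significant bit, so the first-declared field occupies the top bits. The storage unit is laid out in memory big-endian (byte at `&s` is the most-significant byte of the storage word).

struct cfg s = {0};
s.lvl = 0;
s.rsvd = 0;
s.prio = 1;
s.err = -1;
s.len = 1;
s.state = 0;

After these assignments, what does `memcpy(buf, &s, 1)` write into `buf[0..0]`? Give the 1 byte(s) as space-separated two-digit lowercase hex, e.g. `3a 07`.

lvl (1b) val=0 bits=0x0 at bit 7: 0x00
rsvd (1b) val=0 bits=0x0 at bit 6: 0x00
prio (1b) val=1 bits=0x1 at bit 5: 0x20
err (2b) val=-1 bits=0x3 at bit 3: 0x38
len (1b) val=1 bits=0x1 at bit 2: 0x3c
state (2b) val=0 bits=0x0 at bit 0: 0x3c
word = 0x3c → big-endian bytes:
  [0]=0x3c

3c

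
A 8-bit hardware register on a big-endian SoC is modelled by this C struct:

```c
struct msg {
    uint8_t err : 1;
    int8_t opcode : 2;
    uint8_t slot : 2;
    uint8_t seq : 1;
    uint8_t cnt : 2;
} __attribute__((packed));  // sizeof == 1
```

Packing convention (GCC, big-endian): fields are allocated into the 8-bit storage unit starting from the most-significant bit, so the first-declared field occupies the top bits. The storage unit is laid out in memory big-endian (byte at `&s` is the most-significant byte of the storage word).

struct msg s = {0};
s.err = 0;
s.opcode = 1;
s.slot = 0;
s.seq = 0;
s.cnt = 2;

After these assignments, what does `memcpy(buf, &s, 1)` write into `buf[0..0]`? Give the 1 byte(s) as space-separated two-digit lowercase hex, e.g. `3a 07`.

22

err:1 = 0 → 0x0 << 7 → word 0x00
opcode:2 = 1 → 0x1 << 5 → word 0x20
slot:2 = 0 → 0x0 << 3 → word 0x20
seq:1 = 0 → 0x0 << 2 → word 0x20
cnt:2 = 2 → 0x2 << 0 → word 0x22
word = 0x22 → big-endian bytes:
  [0]=0x22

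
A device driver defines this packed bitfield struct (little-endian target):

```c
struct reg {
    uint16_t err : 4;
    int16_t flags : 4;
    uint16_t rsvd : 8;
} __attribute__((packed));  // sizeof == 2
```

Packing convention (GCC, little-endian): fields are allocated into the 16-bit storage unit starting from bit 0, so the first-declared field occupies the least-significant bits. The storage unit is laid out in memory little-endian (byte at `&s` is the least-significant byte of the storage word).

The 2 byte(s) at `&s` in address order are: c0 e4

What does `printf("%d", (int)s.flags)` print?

-4

[0]=0xc0 [1]=0xe4 (little-endian) → word 0xe4c0
err [0+:4] = (word>>0) & 0xf = 0
flags [4+:4] = (word>>4) & 0xf = 12  ←
rsvd [8+:8] = (word>>8) & 0xff = 228
flags signed 4b, MSB=1: 12 - 16 = -4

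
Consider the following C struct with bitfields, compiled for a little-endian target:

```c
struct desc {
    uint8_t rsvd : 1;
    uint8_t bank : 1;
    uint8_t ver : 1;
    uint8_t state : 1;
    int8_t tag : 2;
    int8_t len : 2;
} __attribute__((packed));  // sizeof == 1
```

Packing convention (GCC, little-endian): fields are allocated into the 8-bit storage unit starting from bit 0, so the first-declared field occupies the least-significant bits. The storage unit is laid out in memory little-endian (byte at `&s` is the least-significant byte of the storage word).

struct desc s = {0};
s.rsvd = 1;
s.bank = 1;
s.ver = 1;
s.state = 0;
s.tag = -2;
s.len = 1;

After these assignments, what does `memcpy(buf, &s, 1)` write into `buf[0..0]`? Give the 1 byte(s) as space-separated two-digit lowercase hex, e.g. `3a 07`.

67

[0+:1] rsvd=1 & 0x1 = 0x1; word=0x01
[1+:1] bank=1 & 0x1 = 0x1; word=0x03
[2+:1] ver=1 & 0x1 = 0x1; word=0x07
[3+:1] state=0 & 0x1 = 0x0; word=0x07
[4+:2] tag=-2 & 0x3 = 0x2; word=0x27
[6+:2] len=1 & 0x3 = 0x1; word=0x67
word = 0x67 → little-endian bytes:
  [0]=0x67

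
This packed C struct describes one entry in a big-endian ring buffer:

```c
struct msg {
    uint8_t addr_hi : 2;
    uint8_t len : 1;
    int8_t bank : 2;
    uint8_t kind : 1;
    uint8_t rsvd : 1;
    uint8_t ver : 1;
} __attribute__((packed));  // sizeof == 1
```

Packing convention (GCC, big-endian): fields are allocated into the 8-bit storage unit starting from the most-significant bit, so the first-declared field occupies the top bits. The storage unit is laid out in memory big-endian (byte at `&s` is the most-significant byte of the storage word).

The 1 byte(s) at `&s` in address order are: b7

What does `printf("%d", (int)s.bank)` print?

-2

[0]=0xb7 (big-endian) → word 0xb7
addr_hi [6+:2] = (word>>6) & 0x3 = 2
len [5+:1] = (word>>5) & 0x1 = 1
bank [3+:2] = (word>>3) & 0x3 = 2  ←
kind [2+:1] = (word>>2) & 0x1 = 1
rsvd [1+:1] = (word>>1) & 0x1 = 1
ver [0+:1] = (word>>0) & 0x1 = 1
bank signed 2b, MSB=1: 2 - 4 = -2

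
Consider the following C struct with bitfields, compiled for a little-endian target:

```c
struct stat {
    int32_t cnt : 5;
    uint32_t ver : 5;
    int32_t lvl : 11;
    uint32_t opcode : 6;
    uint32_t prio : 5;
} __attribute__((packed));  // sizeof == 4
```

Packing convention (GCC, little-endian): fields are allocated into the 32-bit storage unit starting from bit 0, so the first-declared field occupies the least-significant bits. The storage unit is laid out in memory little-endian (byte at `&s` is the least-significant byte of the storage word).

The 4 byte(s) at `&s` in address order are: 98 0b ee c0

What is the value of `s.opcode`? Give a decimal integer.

[0]=0x98 [1]=0x0b [2]=0xee [3]=0xc0 (little-endian) → word 0xc0ee0b98
cnt:5 @ bit 0 → (0xc0ee0b98>>0)&0x1f = 0x18
ver:5 @ bit 5 → (0xc0ee0b98>>5)&0x1f = 0x1c
lvl:11 @ bit 10 → (0xc0ee0b98>>10)&0x7ff = 0x382
opcode:6 @ bit 21 → (0xc0ee0b98>>21)&0x3f = 0x7  ←
prio:5 @ bit 27 → (0xc0ee0b98>>27)&0x1f = 0x18

7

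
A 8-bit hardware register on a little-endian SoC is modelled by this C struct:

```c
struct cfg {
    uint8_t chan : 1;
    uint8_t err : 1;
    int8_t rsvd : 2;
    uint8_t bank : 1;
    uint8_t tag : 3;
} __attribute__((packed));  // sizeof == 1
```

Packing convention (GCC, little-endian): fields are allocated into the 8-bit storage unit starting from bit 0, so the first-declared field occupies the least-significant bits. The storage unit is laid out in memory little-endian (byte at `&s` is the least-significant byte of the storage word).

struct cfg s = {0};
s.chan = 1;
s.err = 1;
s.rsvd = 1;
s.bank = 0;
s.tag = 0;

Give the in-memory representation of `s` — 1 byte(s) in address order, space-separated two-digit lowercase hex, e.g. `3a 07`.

07

chan:1 = 1 → 0x1 << 0 → word 0x01
err:1 = 1 → 0x1 << 1 → word 0x03
rsvd:2 = 1 → 0x1 << 2 → word 0x07
bank:1 = 0 → 0x0 << 4 → word 0x07
tag:3 = 0 → 0x0 << 5 → word 0x07
word = 0x07 → little-endian bytes:
  [0]=0x07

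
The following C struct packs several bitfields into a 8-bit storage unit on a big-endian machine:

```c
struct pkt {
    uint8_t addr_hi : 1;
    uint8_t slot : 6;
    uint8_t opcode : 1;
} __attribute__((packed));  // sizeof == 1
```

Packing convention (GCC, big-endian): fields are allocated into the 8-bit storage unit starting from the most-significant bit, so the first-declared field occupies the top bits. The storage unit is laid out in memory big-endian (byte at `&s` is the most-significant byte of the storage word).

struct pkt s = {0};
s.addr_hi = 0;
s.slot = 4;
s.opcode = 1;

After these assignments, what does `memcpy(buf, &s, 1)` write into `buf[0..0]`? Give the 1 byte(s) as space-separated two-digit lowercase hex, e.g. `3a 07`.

09

addr_hi (1b) val=0 bits=0x0 at bit 7: 0x00
slot (6b) val=4 bits=0x4 at bit 1: 0x08
opcode (1b) val=1 bits=0x1 at bit 0: 0x09
word = 0x09 → big-endian bytes:
  [0]=0x09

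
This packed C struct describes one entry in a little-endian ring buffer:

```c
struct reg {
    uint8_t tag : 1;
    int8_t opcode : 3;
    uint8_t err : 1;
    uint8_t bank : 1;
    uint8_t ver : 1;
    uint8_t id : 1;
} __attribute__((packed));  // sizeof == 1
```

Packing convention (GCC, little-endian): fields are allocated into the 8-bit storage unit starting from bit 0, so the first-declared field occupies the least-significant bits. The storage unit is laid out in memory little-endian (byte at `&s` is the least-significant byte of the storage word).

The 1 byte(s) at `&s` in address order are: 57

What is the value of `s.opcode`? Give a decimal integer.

3

[0]=0x57 (little-endian) → word 0x57
tag [0+:1] = (word>>0) & 0x1 = 1
opcode [1+:3] = (word>>1) & 0x7 = 3  ←
err [4+:1] = (word>>4) & 0x1 = 1
bank [5+:1] = (word>>5) & 0x1 = 0
ver [6+:1] = (word>>6) & 0x1 = 1
id [7+:1] = (word>>7) & 0x1 = 0
opcode signed 3b, MSB=0: value = 3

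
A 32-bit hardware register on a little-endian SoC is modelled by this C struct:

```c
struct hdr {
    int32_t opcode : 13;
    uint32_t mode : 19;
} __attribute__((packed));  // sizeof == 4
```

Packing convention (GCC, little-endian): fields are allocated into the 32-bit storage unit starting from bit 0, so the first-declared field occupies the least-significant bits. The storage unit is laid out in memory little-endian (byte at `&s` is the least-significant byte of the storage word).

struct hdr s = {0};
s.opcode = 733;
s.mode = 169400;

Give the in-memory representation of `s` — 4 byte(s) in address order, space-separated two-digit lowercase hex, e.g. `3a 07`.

dd 02 b7 52

opcode (13b) val=733 bits=0x2dd at bit 0: 0x000002dd
mode (19b) val=169400 bits=0x295b8 at bit 13: 0x52b702dd
word = 0x52b702dd → little-endian bytes:
  [0]=0xdd  [1]=0x02  [2]=0xb7  [3]=0x52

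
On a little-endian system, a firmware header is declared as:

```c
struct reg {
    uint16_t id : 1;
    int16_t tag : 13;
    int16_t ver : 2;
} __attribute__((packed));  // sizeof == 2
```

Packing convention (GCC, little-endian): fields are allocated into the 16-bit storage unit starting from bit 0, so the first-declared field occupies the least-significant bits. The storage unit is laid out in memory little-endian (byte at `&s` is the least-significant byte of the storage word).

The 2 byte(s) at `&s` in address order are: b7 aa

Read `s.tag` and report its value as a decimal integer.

[0]=0xb7 [1]=0xaa (little-endian) → word 0xaab7
id:1 @ bit 0 → (0xaab7>>0)&0x1 = 0x1
tag:13 @ bit 1 → (0xaab7>>1)&0x1fff = 0x155b  ←
ver:2 @ bit 14 → (0xaab7>>14)&0x3 = 0x2
tag signed 13b, MSB=1: 5467 - 8192 = -2725

-2725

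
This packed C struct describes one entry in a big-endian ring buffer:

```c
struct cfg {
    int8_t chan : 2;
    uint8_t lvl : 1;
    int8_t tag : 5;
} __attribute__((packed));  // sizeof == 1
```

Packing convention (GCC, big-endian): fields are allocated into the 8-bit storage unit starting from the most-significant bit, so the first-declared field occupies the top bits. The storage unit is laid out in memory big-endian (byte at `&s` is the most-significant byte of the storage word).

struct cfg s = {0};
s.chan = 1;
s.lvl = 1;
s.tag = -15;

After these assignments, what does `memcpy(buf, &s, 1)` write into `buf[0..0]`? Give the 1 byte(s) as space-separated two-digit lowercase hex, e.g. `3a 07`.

71

chan (2b) val=1 bits=0x1 at bit 6: 0x40
lvl (1b) val=1 bits=0x1 at bit 5: 0x60
tag (5b) val=-15 bits=0x11 at bit 0: 0x71
word = 0x71 → big-endian bytes:
  [0]=0x71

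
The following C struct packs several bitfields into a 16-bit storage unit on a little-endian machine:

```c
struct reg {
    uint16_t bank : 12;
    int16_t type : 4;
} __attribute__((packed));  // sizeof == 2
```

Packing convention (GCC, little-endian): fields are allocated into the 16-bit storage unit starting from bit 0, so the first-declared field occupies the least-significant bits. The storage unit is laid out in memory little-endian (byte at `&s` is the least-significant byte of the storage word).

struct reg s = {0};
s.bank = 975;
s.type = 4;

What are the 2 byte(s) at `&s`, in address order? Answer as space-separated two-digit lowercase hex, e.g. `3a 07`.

cf 43

bank (12b) val=975 bits=0x3cf at bit 0: 0x03cf
type (4b) val=4 bits=0x4 at bit 12: 0x43cf
word = 0x43cf → little-endian bytes:
  [0]=0xcf  [1]=0x43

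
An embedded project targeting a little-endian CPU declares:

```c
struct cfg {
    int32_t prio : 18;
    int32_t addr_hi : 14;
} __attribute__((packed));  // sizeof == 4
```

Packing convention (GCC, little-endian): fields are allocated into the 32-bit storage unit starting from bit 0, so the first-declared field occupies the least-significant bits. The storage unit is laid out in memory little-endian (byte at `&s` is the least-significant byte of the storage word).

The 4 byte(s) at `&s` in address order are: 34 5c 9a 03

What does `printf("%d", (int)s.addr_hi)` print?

[0]=0x34 [1]=0x5c [2]=0x9a [3]=0x03 (little-endian) → word 0x039a5c34
prio:18 @ bit 0 → (0x039a5c34>>0)&0x3ffff = 0x25c34
addr_hi:14 @ bit 18 → (0x039a5c34>>18)&0x3fff = 0xe6  ←
addr_hi signed 14b, MSB=0: value = 230

230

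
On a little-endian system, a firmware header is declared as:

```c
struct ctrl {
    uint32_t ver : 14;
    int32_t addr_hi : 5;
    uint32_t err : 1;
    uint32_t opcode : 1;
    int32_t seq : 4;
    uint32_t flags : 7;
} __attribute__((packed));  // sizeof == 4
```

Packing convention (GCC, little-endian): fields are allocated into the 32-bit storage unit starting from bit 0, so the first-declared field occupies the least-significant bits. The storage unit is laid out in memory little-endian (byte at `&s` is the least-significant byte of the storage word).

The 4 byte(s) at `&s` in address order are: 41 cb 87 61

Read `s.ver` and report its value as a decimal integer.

2881

[0]=0x41 [1]=0xcb [2]=0x87 [3]=0x61 (little-endian) → word 0x6187cb41
ver [0+:14] = (word>>0) & 0x3fff = 2881  ←
addr_hi [14+:5] = (word>>14) & 0x1f = 31
err [19+:1] = (word>>19) & 0x1 = 0
opcode [20+:1] = (word>>20) & 0x1 = 0
seq [21+:4] = (word>>21) & 0xf = 12
flags [25+:7] = (word>>25) & 0x7f = 48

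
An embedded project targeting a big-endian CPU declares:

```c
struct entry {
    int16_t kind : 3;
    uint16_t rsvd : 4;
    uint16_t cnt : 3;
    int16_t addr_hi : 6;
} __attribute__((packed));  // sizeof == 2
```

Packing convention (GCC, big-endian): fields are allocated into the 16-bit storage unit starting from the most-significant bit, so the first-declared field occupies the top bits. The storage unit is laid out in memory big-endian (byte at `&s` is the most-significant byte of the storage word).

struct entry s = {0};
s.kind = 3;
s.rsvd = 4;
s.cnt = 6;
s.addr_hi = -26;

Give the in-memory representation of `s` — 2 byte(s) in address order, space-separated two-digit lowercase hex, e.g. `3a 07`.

69 a6

[13+:3] kind=3 & 0x7 = 0x3; word=0x6000
[9+:4] rsvd=4 & 0xf = 0x4; word=0x6800
[6+:3] cnt=6 & 0x7 = 0x6; word=0x6980
[0+:6] addr_hi=-26 & 0x3f = 0x26; word=0x69a6
word = 0x69a6 → big-endian bytes:
  [0]=0x69  [1]=0xa6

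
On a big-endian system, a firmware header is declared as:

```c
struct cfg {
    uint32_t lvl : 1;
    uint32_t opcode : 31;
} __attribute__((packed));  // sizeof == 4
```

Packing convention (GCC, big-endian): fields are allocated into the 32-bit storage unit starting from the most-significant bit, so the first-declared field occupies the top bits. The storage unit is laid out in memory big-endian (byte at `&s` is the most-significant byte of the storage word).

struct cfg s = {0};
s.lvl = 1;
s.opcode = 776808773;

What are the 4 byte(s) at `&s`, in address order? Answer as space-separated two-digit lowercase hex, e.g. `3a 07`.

[31+:1] lvl=1 & 0x1 = 0x1; word=0x80000000
[0+:31] opcode=776808773 & 0x7fffffff = 0x2e4d2945; word=0xae4d2945
word = 0xae4d2945 → big-endian bytes:
  [0]=0xae  [1]=0x4d  [2]=0x29  [3]=0x45

ae 4d 29 45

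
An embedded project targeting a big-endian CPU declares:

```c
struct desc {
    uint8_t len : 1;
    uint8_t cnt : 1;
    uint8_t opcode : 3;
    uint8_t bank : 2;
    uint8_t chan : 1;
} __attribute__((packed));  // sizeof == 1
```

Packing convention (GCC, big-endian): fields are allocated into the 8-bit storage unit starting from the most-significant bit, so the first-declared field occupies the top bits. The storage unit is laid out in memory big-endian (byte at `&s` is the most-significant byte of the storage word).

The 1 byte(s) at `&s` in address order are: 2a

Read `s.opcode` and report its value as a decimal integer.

[0]=0x2a (big-endian) → word 0x2a
len [7+:1] = (word>>7) & 0x1 = 0
cnt [6+:1] = (word>>6) & 0x1 = 0
opcode [3+:3] = (word>>3) & 0x7 = 5  ←
bank [1+:2] = (word>>1) & 0x3 = 1
chan [0+:1] = (word>>0) & 0x1 = 0

5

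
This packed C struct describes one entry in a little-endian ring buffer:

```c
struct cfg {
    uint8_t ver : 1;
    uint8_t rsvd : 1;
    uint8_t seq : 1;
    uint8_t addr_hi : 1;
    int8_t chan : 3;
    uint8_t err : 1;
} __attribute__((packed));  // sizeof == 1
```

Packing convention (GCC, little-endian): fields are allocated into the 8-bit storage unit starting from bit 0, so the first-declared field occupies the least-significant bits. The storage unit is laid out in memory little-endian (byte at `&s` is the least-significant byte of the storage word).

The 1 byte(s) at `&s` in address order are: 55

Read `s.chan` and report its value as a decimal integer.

-3

[0]=0x55 (little-endian) → word 0x55
ver:1 @ bit 0 → (0x55>>0)&0x1 = 0x1
rsvd:1 @ bit 1 → (0x55>>1)&0x1 = 0x0
seq:1 @ bit 2 → (0x55>>2)&0x1 = 0x1
addr_hi:1 @ bit 3 → (0x55>>3)&0x1 = 0x0
chan:3 @ bit 4 → (0x55>>4)&0x7 = 0x5  ←
err:1 @ bit 7 → (0x55>>7)&0x1 = 0x0
chan signed 3b, MSB=1: 5 - 8 = -3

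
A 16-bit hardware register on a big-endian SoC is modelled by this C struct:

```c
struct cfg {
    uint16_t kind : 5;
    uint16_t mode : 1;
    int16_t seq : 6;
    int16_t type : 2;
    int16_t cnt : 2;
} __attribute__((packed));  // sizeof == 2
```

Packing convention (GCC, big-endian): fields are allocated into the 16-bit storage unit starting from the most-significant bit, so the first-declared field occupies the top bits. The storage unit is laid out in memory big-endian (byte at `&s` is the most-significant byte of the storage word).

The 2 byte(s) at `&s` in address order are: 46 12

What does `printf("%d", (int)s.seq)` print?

-31

[0]=0x46 [1]=0x12 (big-endian) → word 0x4612
kind [11+:5] = (word>>11) & 0x1f = 8
mode [10+:1] = (word>>10) & 0x1 = 1
seq [4+:6] = (word>>4) & 0x3f = 33  ←
type [2+:2] = (word>>2) & 0x3 = 0
cnt [0+:2] = (word>>0) & 0x3 = 2
seq signed 6b, MSB=1: 33 - 64 = -31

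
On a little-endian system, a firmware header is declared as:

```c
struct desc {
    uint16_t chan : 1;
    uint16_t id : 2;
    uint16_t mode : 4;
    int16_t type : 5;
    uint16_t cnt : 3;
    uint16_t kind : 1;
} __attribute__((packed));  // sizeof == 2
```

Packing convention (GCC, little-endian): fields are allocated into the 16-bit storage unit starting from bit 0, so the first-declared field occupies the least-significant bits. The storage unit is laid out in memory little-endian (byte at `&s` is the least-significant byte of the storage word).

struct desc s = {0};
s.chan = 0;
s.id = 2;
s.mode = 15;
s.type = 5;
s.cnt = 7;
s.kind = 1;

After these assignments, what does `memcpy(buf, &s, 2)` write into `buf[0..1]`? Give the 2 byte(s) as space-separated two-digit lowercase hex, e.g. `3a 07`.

fc f2

chan (1b) val=0 bits=0x0 at bit 0: 0x0000
id (2b) val=2 bits=0x2 at bit 1: 0x0004
mode (4b) val=15 bits=0xf at bit 3: 0x007c
type (5b) val=5 bits=0x5 at bit 7: 0x02fc
cnt (3b) val=7 bits=0x7 at bit 12: 0x72fc
kind (1b) val=1 bits=0x1 at bit 15: 0xf2fc
word = 0xf2fc → little-endian bytes:
  [0]=0xfc  [1]=0xf2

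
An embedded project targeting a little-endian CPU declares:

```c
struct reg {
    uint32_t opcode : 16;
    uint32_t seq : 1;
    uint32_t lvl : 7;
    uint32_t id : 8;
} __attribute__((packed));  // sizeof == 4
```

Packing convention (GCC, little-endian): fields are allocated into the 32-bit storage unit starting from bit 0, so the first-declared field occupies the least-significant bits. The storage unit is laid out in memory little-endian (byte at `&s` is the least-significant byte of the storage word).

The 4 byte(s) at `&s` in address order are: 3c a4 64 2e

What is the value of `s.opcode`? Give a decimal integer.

[0]=0x3c [1]=0xa4 [2]=0x64 [3]=0x2e (little-endian) → word 0x2e64a43c
opcode [0+:16] = (word>>0) & 0xffff = 42044  ←
seq [16+:1] = (word>>16) & 0x1 = 0
lvl [17+:7] = (word>>17) & 0x7f = 50
id [24+:8] = (word>>24) & 0xff = 46

42044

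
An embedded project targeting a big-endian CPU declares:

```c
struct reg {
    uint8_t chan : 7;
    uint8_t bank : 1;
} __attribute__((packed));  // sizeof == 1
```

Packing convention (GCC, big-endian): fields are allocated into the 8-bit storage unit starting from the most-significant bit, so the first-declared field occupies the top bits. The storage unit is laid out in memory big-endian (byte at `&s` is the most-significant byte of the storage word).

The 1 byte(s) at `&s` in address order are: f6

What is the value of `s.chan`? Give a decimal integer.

123

[0]=0xf6 (big-endian) → word 0xf6
chan [1+:7] = (word>>1) & 0x7f = 123  ←
bank [0+:1] = (word>>0) & 0x1 = 0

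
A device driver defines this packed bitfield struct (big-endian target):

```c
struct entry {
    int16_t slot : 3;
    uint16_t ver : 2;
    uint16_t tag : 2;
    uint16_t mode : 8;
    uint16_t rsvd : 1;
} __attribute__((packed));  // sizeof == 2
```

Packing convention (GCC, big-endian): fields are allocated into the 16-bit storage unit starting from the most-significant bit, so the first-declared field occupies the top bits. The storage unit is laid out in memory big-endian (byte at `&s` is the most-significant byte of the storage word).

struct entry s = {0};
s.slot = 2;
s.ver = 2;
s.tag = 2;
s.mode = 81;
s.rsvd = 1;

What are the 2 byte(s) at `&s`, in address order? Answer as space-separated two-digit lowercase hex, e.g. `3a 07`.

54 a3

slot (3b) val=2 bits=0x2 at bit 13: 0x4000
ver (2b) val=2 bits=0x2 at bit 11: 0x5000
tag (2b) val=2 bits=0x2 at bit 9: 0x5400
mode (8b) val=81 bits=0x51 at bit 1: 0x54a2
rsvd (1b) val=1 bits=0x1 at bit 0: 0x54a3
word = 0x54a3 → big-endian bytes:
  [0]=0x54  [1]=0xa3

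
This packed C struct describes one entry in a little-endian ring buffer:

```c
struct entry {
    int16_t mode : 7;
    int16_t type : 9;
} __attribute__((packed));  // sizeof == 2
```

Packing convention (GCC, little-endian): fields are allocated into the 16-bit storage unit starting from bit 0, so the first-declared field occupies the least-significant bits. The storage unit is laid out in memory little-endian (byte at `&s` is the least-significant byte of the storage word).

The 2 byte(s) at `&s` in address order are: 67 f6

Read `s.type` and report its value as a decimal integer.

[0]=0x67 [1]=0xf6 (little-endian) → word 0xf667
mode:7 @ bit 0 → (0xf667>>0)&0x7f = 0x67
type:9 @ bit 7 → (0xf667>>7)&0x1ff = 0x1ec  ←
type signed 9b, MSB=1: 492 - 512 = -20

-20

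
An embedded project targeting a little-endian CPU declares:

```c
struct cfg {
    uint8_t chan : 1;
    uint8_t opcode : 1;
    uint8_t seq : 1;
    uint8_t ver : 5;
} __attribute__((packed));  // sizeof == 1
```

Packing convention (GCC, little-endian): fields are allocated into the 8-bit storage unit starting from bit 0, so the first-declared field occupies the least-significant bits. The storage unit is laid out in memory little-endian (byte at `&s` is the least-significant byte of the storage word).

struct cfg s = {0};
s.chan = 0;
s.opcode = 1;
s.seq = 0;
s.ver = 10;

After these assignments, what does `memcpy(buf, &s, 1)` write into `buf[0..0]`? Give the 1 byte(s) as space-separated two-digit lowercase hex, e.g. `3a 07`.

chan (1b) val=0 bits=0x0 at bit 0: 0x00
opcode (1b) val=1 bits=0x1 at bit 1: 0x02
seq (1b) val=0 bits=0x0 at bit 2: 0x02
ver (5b) val=10 bits=0xa at bit 3: 0x52
word = 0x52 → little-endian bytes:
  [0]=0x52

52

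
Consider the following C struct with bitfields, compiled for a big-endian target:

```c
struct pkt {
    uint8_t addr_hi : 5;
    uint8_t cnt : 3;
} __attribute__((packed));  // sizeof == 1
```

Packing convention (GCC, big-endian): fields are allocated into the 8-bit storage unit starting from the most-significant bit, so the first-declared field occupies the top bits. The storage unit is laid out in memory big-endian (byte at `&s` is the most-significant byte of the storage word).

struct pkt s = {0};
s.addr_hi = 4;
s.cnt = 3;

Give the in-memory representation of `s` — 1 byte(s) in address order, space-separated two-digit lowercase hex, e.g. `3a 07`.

23

[3+:5] addr_hi=4 & 0x1f = 0x4; word=0x20
[0+:3] cnt=3 & 0x7 = 0x3; word=0x23
word = 0x23 → big-endian bytes:
  [0]=0x23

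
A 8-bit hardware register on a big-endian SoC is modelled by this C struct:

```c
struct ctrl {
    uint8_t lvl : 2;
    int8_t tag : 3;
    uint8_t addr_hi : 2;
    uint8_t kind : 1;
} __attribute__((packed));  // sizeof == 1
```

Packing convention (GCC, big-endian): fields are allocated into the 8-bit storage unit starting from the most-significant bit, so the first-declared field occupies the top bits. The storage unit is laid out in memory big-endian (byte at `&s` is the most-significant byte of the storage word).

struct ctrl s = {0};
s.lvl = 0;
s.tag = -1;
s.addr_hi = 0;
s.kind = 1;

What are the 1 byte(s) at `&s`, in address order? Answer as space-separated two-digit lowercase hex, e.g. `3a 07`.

lvl:2 = 0 → 0x0 << 6 → word 0x00
tag:3 = -1 → 0x7 << 3 → word 0x38
addr_hi:2 = 0 → 0x0 << 1 → word 0x38
kind:1 = 1 → 0x1 << 0 → word 0x39
word = 0x39 → big-endian bytes:
  [0]=0x39

39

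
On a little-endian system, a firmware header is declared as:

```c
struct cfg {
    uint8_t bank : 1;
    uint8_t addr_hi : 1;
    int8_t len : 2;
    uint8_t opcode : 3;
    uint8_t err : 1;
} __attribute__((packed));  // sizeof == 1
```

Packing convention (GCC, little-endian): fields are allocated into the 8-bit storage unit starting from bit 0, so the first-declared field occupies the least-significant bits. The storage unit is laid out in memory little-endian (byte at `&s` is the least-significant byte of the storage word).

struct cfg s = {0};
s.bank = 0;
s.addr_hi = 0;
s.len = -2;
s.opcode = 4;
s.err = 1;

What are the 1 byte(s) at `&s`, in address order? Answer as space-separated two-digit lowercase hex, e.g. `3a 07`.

[0+:1] bank=0 & 0x1 = 0x0; word=0x00
[1+:1] addr_hi=0 & 0x1 = 0x0; word=0x00
[2+:2] len=-2 & 0x3 = 0x2; word=0x08
[4+:3] opcode=4 & 0x7 = 0x4; word=0x48
[7+:1] err=1 & 0x1 = 0x1; word=0xc8
word = 0xc8 → little-endian bytes:
  [0]=0xc8

c8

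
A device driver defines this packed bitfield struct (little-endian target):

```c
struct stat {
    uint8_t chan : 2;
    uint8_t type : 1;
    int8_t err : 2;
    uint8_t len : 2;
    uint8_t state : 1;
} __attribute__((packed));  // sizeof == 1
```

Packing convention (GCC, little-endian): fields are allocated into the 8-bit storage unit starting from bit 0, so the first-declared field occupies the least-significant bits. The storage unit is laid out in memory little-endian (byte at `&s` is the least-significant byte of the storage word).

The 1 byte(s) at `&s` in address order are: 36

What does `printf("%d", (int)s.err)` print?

-2

[0]=0x36 (little-endian) → word 0x36
chan [0+:2] = (word>>0) & 0x3 = 2
type [2+:1] = (word>>2) & 0x1 = 1
err [3+:2] = (word>>3) & 0x3 = 2  ←
len [5+:2] = (word>>5) & 0x3 = 1
state [7+:1] = (word>>7) & 0x1 = 0
err signed 2b, MSB=1: 2 - 4 = -2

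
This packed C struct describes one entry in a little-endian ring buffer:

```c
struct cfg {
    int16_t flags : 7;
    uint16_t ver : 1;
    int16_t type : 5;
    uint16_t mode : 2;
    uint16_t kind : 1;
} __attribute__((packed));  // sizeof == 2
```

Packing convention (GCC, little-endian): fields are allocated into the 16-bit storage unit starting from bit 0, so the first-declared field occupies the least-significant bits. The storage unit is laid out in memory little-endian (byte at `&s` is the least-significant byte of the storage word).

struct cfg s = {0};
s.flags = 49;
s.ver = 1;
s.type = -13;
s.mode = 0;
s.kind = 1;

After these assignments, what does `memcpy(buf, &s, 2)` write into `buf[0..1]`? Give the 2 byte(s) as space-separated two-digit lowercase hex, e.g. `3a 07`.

b1 93

flags (7b) val=49 bits=0x31 at bit 0: 0x0031
ver (1b) val=1 bits=0x1 at bit 7: 0x00b1
type (5b) val=-13 bits=0x13 at bit 8: 0x13b1
mode (2b) val=0 bits=0x0 at bit 13: 0x13b1
kind (1b) val=1 bits=0x1 at bit 15: 0x93b1
word = 0x93b1 → little-endian bytes:
  [0]=0xb1  [1]=0x93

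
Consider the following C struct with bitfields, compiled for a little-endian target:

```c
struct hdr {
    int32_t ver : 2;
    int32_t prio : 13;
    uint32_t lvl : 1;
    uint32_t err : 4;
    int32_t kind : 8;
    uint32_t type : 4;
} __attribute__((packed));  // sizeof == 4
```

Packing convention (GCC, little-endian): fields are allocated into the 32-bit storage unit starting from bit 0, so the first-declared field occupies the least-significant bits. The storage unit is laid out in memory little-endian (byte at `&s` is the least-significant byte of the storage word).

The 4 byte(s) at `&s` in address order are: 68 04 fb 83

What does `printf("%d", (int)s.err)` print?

11

[0]=0x68 [1]=0x04 [2]=0xfb [3]=0x83 (little-endian) → word 0x83fb0468
ver:2 @ bit 0 → (0x83fb0468>>0)&0x3 = 0x0
prio:13 @ bit 2 → (0x83fb0468>>2)&0x1fff = 0x11a
lvl:1 @ bit 15 → (0x83fb0468>>15)&0x1 = 0x0
err:4 @ bit 16 → (0x83fb0468>>16)&0xf = 0xb  ←
kind:8 @ bit 20 → (0x83fb0468>>20)&0xff = 0x3f
type:4 @ bit 28 → (0x83fb0468>>28)&0xf = 0x8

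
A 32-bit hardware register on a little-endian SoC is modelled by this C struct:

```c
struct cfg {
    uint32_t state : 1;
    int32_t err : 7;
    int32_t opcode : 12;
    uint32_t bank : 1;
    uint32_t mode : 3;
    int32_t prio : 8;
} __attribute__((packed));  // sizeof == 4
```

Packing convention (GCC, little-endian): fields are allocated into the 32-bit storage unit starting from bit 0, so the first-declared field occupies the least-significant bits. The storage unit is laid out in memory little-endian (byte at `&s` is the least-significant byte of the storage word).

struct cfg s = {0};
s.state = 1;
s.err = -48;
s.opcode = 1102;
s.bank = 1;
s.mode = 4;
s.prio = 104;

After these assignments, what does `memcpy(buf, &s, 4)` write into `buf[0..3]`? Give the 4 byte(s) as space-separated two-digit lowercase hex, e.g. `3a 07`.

state (1b) val=1 bits=0x1 at bit 0: 0x00000001
err (7b) val=-48 bits=0x50 at bit 1: 0x000000a1
opcode (12b) val=1102 bits=0x44e at bit 8: 0x00044ea1
bank (1b) val=1 bits=0x1 at bit 20: 0x00144ea1
mode (3b) val=4 bits=0x4 at bit 21: 0x00944ea1
prio (8b) val=104 bits=0x68 at bit 24: 0x68944ea1
word = 0x68944ea1 → little-endian bytes:
  [0]=0xa1  [1]=0x4e  [2]=0x94  [3]=0x68

a1 4e 94 68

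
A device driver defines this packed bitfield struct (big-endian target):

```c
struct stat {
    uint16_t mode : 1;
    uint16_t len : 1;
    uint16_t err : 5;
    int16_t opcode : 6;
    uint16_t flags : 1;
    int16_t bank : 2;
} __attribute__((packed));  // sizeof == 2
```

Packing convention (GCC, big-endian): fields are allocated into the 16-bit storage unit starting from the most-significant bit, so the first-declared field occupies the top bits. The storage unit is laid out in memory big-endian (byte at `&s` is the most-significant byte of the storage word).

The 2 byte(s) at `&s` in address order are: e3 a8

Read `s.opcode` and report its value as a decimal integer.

[0]=0xe3 [1]=0xa8 (big-endian) → word 0xe3a8
mode:1 @ bit 15 → (0xe3a8>>15)&0x1 = 0x1
len:1 @ bit 14 → (0xe3a8>>14)&0x1 = 0x1
err:5 @ bit 9 → (0xe3a8>>9)&0x1f = 0x11
opcode:6 @ bit 3 → (0xe3a8>>3)&0x3f = 0x35  ←
flags:1 @ bit 2 → (0xe3a8>>2)&0x1 = 0x0
bank:2 @ bit 0 → (0xe3a8>>0)&0x3 = 0x0
opcode signed 6b, MSB=1: 53 - 64 = -11

-11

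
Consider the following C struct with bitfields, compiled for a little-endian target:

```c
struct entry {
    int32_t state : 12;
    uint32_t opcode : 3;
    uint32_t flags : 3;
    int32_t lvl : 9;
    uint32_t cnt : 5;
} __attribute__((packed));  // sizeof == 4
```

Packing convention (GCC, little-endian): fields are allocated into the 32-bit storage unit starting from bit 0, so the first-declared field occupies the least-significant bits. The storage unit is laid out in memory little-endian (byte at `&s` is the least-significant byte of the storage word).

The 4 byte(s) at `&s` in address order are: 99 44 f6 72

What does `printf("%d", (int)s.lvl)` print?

189

[0]=0x99 [1]=0x44 [2]=0xf6 [3]=0x72 (little-endian) → word 0x72f64499
state:12 @ bit 0 → (0x72f64499>>0)&0xfff = 0x499
opcode:3 @ bit 12 → (0x72f64499>>12)&0x7 = 0x4
flags:3 @ bit 15 → (0x72f64499>>15)&0x7 = 0x4
lvl:9 @ bit 18 → (0x72f64499>>18)&0x1ff = 0xbd  ←
cnt:5 @ bit 27 → (0x72f64499>>27)&0x1f = 0xe
lvl signed 9b, MSB=0: value = 189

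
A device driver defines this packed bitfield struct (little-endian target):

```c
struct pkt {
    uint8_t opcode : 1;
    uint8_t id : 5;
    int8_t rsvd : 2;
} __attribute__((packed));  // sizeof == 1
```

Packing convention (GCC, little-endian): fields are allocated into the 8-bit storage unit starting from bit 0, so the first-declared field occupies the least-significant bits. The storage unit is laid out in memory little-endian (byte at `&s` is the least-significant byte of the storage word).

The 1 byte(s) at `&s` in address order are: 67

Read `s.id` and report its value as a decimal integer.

19

[0]=0x67 (little-endian) → word 0x67
opcode:1 @ bit 0 → (0x67>>0)&0x1 = 0x1
id:5 @ bit 1 → (0x67>>1)&0x1f = 0x13  ←
rsvd:2 @ bit 6 → (0x67>>6)&0x3 = 0x1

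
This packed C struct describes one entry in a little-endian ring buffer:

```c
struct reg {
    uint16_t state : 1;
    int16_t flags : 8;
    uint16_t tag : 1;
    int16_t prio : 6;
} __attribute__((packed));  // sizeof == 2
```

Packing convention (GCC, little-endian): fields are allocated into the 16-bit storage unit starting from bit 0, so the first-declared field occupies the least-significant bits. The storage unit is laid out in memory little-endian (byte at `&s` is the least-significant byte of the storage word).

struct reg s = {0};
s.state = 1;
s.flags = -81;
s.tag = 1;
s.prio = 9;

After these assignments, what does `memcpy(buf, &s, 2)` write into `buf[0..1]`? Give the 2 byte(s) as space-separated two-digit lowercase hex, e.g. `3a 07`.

state:1 = 1 → 0x1 << 0 → word 0x0001
flags:8 = -81 → 0xaf << 1 → word 0x015f
tag:1 = 1 → 0x1 << 9 → word 0x035f
prio:6 = 9 → 0x9 << 10 → word 0x275f
word = 0x275f → little-endian bytes:
  [0]=0x5f  [1]=0x27

5f 27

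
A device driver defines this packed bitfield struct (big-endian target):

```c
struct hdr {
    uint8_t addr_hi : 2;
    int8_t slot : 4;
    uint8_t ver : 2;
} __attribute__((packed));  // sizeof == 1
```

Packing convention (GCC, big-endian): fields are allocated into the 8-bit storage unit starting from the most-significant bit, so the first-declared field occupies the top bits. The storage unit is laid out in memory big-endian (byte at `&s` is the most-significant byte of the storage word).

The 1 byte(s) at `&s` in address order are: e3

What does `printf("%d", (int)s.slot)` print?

[0]=0xe3 (big-endian) → word 0xe3
addr_hi [6+:2] = (word>>6) & 0x3 = 3
slot [2+:4] = (word>>2) & 0xf = 8  ←
ver [0+:2] = (word>>0) & 0x3 = 3
slot signed 4b, MSB=1: 8 - 16 = -8

-8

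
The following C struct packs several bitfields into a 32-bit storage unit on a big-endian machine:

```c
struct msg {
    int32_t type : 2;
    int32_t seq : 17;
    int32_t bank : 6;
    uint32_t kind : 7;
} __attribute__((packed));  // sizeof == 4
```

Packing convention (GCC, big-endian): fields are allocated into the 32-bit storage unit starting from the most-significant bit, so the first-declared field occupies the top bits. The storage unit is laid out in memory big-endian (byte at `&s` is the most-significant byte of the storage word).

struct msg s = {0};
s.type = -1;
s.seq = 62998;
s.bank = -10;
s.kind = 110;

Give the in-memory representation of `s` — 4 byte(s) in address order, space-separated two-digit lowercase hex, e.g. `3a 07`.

type (2b) val=-1 bits=0x3 at bit 30: 0xc0000000
seq (17b) val=62998 bits=0xf616 at bit 13: 0xdec2c000
bank (6b) val=-10 bits=0x36 at bit 7: 0xdec2db00
kind (7b) val=110 bits=0x6e at bit 0: 0xdec2db6e
word = 0xdec2db6e → big-endian bytes:
  [0]=0xde  [1]=0xc2  [2]=0xdb  [3]=0x6e

de c2 db 6e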